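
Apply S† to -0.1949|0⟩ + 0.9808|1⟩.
-0.1949|0⟩ - 0.9808i|1⟩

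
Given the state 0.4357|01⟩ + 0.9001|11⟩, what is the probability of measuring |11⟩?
0.8102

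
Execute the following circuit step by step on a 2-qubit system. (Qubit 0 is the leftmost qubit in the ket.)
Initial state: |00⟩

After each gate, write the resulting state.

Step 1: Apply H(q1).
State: 1/√2|00⟩ + 1/√2|01⟩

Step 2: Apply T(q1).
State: 1/√2|00⟩ + (1/2 + (1/2)i)|01⟩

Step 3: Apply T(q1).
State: 1/√2|00⟩ + (1/√2)i|01⟩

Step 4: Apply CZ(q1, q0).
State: 1/√2|00⟩ + (1/√2)i|01⟩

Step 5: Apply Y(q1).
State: 1/√2|00⟩ + (1/√2)i|01⟩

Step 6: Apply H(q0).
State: 1/2|00⟩ + (1/2)i|01⟩ + 1/2|10⟩ + (1/2)i|11⟩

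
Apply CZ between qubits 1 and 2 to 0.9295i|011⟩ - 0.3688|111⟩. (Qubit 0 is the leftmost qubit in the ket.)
-0.9295i|011⟩ + 0.3688|111⟩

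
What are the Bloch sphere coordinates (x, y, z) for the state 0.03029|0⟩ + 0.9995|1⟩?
(0.06055, 0, -0.9981)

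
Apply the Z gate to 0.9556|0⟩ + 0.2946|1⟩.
0.9556|0⟩ - 0.2946|1⟩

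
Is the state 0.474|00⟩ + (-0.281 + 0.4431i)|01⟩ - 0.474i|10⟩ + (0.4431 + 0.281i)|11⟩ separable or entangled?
Separable

Writing the state as a|00⟩ + b|01⟩ + c|10⟩ + d|11⟩, it is a product state iff ad − bc = 0.
Here (a, b, c, d) = (0.474, (-0.281 + 0.4431i), -0.474i, (0.4431 + 0.281i)): ad − bc = (0.474)(0.4431 + 0.281i) − (-0.281 + 0.4431i)(-0.474i) = 0, so the state is separable.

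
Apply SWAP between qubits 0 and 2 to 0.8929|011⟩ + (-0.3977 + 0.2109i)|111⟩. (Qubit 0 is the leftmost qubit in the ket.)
0.8929|110⟩ + (-0.3977 + 0.2109i)|111⟩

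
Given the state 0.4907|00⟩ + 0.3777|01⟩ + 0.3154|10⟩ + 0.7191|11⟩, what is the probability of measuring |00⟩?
0.2408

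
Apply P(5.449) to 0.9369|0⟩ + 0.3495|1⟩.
0.9369|0⟩ + (0.2348 - 0.2589i)|1⟩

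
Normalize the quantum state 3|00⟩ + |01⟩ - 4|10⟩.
0.5883|00⟩ + 0.1961|01⟩ - 0.7845|10⟩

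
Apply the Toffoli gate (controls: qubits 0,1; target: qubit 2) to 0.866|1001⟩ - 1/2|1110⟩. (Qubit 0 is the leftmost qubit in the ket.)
0.866|1001⟩ - 1/2|1100⟩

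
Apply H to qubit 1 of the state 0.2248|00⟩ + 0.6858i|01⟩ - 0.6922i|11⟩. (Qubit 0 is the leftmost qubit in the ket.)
(0.159 + 0.4849i)|00⟩ + (0.159 - 0.4849i)|01⟩ - 0.4895i|10⟩ + 0.4895i|11⟩

H on qubit 1 mixes each pair of kets that differ only in qubit 1: amplitudes (a, b) of (|…0…⟩, |…1…⟩) become ((a + b)/√2, (a − b)/√2). Kets absent from the input have amplitude 0.
(|00⟩, |01⟩): (a, b) = (0.2248, 0.6858i) → ((0.159 + 0.4849i), (0.159 - 0.4849i))
(|10⟩, |11⟩): (a, b) = (0, -0.6922i) → (-0.4895i, 0.4895i)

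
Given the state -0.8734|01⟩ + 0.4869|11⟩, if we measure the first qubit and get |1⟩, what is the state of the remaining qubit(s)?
|1⟩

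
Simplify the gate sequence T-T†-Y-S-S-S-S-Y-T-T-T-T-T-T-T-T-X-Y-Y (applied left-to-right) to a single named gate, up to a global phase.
X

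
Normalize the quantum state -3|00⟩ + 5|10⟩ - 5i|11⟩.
-0.3906|00⟩ + 0.6509|10⟩ - 0.6509i|11⟩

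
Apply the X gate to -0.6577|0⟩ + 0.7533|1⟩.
0.7533|0⟩ - 0.6577|1⟩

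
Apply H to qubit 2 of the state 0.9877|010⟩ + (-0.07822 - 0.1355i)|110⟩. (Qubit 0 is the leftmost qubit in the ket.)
0.6984|010⟩ + 0.6984|011⟩ + (-0.05531 - 0.09581i)|110⟩ + (-0.05531 - 0.09581i)|111⟩

H on qubit 2 mixes each pair of kets that differ only in qubit 2: amplitudes (a, b) of (|…0…⟩, |…1…⟩) become ((a + b)/√2, (a − b)/√2). Kets absent from the input have amplitude 0.
(|010⟩, |011⟩): (a, b) = (0.9877, 0) → (0.6984, 0.6984)
(|110⟩, |111⟩): (a, b) = ((-0.07822 - 0.1355i), 0) → ((-0.05531 - 0.09581i), (-0.05531 - 0.09581i))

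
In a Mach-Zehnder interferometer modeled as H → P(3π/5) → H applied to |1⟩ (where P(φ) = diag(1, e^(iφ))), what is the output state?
(0.6545 - 0.4755i)|0⟩ + (0.3455 + 0.4755i)|1⟩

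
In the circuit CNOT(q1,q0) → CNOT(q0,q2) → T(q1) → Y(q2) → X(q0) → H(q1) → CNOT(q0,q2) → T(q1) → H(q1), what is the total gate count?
9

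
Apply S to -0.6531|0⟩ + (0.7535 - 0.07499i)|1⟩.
-0.6531|0⟩ + (0.07499 + 0.7535i)|1⟩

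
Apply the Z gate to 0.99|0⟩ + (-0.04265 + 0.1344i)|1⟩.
0.99|0⟩ + (0.04265 - 0.1344i)|1⟩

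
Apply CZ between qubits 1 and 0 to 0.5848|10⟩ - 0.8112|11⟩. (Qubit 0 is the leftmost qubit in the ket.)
0.5848|10⟩ + 0.8112|11⟩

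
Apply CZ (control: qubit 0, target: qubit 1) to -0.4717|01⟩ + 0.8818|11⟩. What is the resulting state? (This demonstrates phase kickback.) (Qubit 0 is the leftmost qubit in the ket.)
-0.4717|01⟩ - 0.8818|11⟩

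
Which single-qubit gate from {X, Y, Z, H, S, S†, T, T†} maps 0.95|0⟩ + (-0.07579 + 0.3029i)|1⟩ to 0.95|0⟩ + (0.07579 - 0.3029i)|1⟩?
Z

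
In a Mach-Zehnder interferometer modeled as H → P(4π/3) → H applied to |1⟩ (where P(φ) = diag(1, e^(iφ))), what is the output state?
(0.75 + 0.433i)|0⟩ + (0.25 - 0.433i)|1⟩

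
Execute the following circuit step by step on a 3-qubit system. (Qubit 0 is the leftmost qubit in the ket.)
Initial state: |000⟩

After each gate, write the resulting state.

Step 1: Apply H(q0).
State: 1/√2|000⟩ + 1/√2|100⟩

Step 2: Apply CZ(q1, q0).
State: 1/√2|000⟩ + 1/√2|100⟩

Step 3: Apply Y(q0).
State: -(1/√2)i|000⟩ + (1/√2)i|100⟩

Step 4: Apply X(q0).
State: (1/√2)i|000⟩ - (1/√2)i|100⟩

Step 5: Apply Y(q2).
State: -1/√2|001⟩ + 1/√2|101⟩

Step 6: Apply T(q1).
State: -1/√2|001⟩ + 1/√2|101⟩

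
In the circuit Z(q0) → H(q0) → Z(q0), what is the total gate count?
3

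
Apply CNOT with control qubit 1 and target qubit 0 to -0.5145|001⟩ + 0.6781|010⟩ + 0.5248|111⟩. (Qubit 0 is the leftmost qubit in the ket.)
-0.5145|001⟩ + 0.5248|011⟩ + 0.6781|110⟩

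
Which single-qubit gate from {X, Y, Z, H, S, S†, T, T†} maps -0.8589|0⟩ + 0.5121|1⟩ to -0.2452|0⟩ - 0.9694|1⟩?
H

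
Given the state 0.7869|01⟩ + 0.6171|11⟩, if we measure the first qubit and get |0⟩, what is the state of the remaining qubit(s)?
|1⟩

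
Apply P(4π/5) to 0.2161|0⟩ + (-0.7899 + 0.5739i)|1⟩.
0.2161|0⟩ + (0.3017 - 0.9286i)|1⟩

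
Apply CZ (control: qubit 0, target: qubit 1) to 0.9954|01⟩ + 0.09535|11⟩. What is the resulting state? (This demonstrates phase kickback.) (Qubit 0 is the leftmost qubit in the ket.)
0.9954|01⟩ - 0.09535|11⟩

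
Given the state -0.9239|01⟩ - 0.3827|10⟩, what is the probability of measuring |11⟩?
0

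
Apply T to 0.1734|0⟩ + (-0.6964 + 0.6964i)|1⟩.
0.1734|0⟩ - 0.9849|1⟩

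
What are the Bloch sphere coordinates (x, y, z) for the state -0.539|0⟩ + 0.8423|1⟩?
(-0.908, 0, -0.4189)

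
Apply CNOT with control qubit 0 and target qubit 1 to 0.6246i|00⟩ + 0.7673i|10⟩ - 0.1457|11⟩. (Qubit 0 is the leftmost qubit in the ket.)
0.6246i|00⟩ - 0.1457|10⟩ + 0.7673i|11⟩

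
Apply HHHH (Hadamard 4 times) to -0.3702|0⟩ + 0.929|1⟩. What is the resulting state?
-0.3702|0⟩ + 0.929|1⟩

H² = I, so an even number of Hadamards cancels: H^4 = I and the state is unchanged.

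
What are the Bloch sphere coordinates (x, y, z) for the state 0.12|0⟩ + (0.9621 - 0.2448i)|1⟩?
(0.2309, -0.05875, -0.9712)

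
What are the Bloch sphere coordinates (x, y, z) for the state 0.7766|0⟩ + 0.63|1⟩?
(0.9785, 0, 0.2062)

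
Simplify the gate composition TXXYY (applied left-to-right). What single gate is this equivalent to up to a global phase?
T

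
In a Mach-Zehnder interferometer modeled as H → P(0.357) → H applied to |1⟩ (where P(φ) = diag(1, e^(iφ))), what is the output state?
(0.03153 - 0.1747i)|0⟩ + (0.9685 + 0.1747i)|1⟩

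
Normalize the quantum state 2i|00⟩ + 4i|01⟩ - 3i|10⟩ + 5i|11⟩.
0.2722i|00⟩ + 0.5443i|01⟩ - (1/√6)i|10⟩ + 0.6804i|11⟩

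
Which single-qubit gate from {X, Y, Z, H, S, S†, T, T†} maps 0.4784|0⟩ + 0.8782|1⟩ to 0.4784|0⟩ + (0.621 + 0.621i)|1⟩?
T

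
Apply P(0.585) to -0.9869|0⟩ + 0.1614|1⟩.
-0.9869|0⟩ + (0.1346 + 0.08912i)|1⟩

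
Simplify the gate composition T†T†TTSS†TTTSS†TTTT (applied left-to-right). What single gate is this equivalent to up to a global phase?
T†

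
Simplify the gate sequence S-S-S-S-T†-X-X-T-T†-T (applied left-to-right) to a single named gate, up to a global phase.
I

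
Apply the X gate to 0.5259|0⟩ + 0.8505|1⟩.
0.8505|0⟩ + 0.5259|1⟩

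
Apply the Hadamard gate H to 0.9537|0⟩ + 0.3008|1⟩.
0.8871|0⟩ + 0.4617|1⟩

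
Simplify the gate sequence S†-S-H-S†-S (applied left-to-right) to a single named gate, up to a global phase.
H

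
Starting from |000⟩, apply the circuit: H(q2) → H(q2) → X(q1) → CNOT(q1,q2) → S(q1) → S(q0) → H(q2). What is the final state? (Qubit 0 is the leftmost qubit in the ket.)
(1/√2)i|010⟩ - (1/√2)i|011⟩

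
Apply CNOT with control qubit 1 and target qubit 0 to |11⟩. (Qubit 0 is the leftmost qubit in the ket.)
|01⟩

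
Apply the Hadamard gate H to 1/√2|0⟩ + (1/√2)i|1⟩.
(1/2 + (1/2)i)|0⟩ + (1/2 - (1/2)i)|1⟩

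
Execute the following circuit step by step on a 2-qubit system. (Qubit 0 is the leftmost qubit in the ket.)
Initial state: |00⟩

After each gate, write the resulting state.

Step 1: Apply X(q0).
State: |10⟩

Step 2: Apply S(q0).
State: i|10⟩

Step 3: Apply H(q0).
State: (1/√2)i|00⟩ - (1/√2)i|10⟩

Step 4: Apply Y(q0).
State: -1/√2|00⟩ - 1/√2|10⟩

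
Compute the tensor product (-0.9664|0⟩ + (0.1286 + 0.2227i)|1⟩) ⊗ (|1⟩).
-0.9664|01⟩ + (0.1286 + 0.2227i)|11⟩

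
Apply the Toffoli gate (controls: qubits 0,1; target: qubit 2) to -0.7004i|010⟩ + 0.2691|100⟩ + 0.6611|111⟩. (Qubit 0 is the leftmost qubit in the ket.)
-0.7004i|010⟩ + 0.2691|100⟩ + 0.6611|110⟩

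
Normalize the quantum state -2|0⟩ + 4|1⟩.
-1/√5|0⟩ + 0.8944|1⟩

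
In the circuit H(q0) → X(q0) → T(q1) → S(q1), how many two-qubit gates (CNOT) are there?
0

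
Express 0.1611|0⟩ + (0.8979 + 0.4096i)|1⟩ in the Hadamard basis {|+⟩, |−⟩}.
(0.7488 + 0.2896i)|+⟩ + (-0.521 - 0.2896i)|−⟩

With |ψ⟩ = α|0⟩ + β|1⟩, the Hadamard-basis coefficients are ⟨+|ψ⟩ = (α + β)/√2 and ⟨−|ψ⟩ = (α − β)/√2.
Here α = 0.1611, β = (0.8979 + 0.4096i): (α + β)/√2 = (0.7488 + 0.2896i), (α − β)/√2 = (-0.521 - 0.2896i).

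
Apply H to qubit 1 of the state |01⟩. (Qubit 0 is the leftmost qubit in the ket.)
1/√2|00⟩ - 1/√2|01⟩

H on qubit 1 mixes each pair of kets that differ only in qubit 1: amplitudes (a, b) of (|…0…⟩, |…1…⟩) become ((a + b)/√2, (a − b)/√2). Kets absent from the input have amplitude 0.
(|00⟩, |01⟩): (a, b) = (0, 1) → (1/√2, -1/√2)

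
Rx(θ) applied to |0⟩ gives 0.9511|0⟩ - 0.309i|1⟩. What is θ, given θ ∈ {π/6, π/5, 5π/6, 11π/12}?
π/5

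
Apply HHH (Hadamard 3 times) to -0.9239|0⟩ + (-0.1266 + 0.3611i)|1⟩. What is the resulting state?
(-0.7428 + 0.2553i)|0⟩ + (-0.5638 - 0.2553i)|1⟩

H² = I, so H^3 = H: a single Hadamard. With (a, b) = (-0.9239, (-0.1266 + 0.3611i)), H gives ((a + b)/√2, (a − b)/√2) = ((-0.7428 + 0.2553i), (-0.5638 - 0.2553i)).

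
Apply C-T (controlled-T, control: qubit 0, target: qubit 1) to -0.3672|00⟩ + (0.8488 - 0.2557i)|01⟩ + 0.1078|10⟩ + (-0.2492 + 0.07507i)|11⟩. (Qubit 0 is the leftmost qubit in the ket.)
-0.3672|00⟩ + (0.8488 - 0.2557i)|01⟩ + 0.1078|10⟩ + (-0.2293 - 0.1231i)|11⟩

C-T leaves the control-|0⟩ kets |00⟩, |01⟩ unchanged and applies T to qubit 1 on the control-|1⟩ pair (|10⟩, |11⟩).
T = [[1, 0], [0, (1/√2 + (1/√2)i)]].
With a = amp(|10⟩) = 0.1078 and b = amp(|11⟩) = (-0.2492 + 0.07507i):
new amp(|10⟩) = (1)·a = 0.1078
new amp(|11⟩) = (1/√2 + (1/√2)i)·b = (-0.2293 - 0.1231i)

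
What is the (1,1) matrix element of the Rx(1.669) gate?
0.6715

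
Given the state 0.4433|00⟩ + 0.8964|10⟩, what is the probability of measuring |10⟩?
0.8035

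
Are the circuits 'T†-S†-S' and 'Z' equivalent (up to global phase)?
No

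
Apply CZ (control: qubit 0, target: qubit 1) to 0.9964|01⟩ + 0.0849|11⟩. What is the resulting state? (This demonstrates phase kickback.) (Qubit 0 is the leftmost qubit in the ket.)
0.9964|01⟩ - 0.0849|11⟩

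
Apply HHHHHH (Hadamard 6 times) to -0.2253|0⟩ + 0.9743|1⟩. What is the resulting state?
-0.2253|0⟩ + 0.9743|1⟩

H² = I, so an even number of Hadamards cancels: H^6 = I and the state is unchanged.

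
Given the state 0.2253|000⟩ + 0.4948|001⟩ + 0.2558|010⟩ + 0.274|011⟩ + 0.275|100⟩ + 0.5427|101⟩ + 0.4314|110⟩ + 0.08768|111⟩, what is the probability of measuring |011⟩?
0.07508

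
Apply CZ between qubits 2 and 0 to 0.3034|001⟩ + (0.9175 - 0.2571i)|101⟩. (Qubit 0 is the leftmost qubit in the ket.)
0.3034|001⟩ + (-0.9175 + 0.2571i)|101⟩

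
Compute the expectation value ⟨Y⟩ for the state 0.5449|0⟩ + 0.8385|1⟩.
0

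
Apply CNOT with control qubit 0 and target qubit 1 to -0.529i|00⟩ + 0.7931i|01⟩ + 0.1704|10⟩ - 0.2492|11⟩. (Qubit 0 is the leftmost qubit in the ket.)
-0.529i|00⟩ + 0.7931i|01⟩ - 0.2492|10⟩ + 0.1704|11⟩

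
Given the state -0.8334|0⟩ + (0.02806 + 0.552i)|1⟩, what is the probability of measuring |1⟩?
0.3055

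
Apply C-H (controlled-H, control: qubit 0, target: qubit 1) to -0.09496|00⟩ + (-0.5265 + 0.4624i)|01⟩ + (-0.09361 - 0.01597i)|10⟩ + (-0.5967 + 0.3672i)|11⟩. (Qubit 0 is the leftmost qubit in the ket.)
-0.09496|00⟩ + (-0.5265 + 0.4624i)|01⟩ + (-0.4881 + 0.2484i)|10⟩ + (0.3557 - 0.2709i)|11⟩

C-H leaves the control-|0⟩ kets |00⟩, |01⟩ unchanged and applies H to qubit 1 on the control-|1⟩ pair (|10⟩, |11⟩).
H = [[1/√2, 1/√2], [1/√2, -1/√2]].
With a = amp(|10⟩) = (-0.09361 - 0.01597i) and b = amp(|11⟩) = (-0.5967 + 0.3672i):
new amp(|10⟩) = (1/√2)·a + (1/√2)·b = (-0.4881 + 0.2484i)
new amp(|11⟩) = (1/√2)·a + (-1/√2)·b = (0.3557 - 0.2709i)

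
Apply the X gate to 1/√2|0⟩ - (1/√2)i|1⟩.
-(1/√2)i|0⟩ + 1/√2|1⟩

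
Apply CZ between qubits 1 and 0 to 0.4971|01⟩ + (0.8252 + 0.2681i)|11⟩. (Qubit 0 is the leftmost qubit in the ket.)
0.4971|01⟩ + (-0.8252 - 0.2681i)|11⟩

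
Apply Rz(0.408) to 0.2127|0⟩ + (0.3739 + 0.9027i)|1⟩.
(0.2083 - 0.04309i)|0⟩ + (0.1833 + 0.9597i)|1⟩

Rz(0.408) = [[e^(−iθ/2), 0], [0, e^(iθ/2)]] with e^(±iθ/2) = cos(θ/2) ± i·sin(θ/2); θ = 0.408, cos(θ/2) ≈ 0.979264, sin(θ/2) ≈ 0.202588.
With a = amp(|0⟩) = 0.2127 and b = amp(|1⟩) = (0.3739 + 0.9027i):
new amp(|0⟩) = (0.979264 - 0.202588i)·a = (0.2083 - 0.04309i)
new amp(|1⟩) = (0.979264 + 0.202588i)·b = (0.1833 + 0.9597i)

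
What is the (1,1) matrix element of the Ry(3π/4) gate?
0.3827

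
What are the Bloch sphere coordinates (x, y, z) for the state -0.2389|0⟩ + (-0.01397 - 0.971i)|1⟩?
(0.006675, 0.4639, -0.886)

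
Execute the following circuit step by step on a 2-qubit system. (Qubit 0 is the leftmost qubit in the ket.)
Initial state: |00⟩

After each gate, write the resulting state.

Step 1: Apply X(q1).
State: |01⟩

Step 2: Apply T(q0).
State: |01⟩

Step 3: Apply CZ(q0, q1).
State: |01⟩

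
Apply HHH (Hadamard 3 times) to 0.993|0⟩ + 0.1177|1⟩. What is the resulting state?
0.7854|0⟩ + 0.6189|1⟩

H² = I, so H^3 = H: a single Hadamard. With (a, b) = (0.993, 0.1177), H gives ((a + b)/√2, (a − b)/√2) = (0.7854, 0.6189).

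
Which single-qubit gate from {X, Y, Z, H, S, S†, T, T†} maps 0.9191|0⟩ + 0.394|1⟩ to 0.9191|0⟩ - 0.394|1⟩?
Z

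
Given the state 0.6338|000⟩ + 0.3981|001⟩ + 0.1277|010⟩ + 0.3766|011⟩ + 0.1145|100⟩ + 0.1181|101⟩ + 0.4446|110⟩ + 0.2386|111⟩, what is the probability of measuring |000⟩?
0.4017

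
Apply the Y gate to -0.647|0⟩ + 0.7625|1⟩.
-0.7625i|0⟩ - 0.647i|1⟩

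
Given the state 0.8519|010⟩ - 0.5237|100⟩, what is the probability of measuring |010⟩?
0.7257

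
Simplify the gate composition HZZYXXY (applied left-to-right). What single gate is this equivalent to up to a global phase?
H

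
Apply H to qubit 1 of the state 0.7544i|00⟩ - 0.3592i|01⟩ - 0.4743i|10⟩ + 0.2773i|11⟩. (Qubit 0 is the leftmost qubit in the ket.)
0.2794i|00⟩ + 0.7874i|01⟩ - 0.1393i|10⟩ - 0.5315i|11⟩

H on qubit 1 mixes each pair of kets that differ only in qubit 1: amplitudes (a, b) of (|…0…⟩, |…1…⟩) become ((a + b)/√2, (a − b)/√2). Kets absent from the input have amplitude 0.
(|00⟩, |01⟩): (a, b) = (0.7544i, -0.3592i) → (0.2794i, 0.7874i)
(|10⟩, |11⟩): (a, b) = (-0.4743i, 0.2773i) → (-0.1393i, -0.5315i)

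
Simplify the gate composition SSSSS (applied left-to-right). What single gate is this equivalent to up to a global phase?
S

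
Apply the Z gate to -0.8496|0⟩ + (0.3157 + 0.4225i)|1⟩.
-0.8496|0⟩ + (-0.3157 - 0.4225i)|1⟩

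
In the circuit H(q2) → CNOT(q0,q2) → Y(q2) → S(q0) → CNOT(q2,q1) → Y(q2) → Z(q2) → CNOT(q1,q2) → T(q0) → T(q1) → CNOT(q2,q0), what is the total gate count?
11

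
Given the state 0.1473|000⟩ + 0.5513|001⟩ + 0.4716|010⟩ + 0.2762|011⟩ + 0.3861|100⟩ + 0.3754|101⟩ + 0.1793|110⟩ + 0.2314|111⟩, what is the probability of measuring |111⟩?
0.05355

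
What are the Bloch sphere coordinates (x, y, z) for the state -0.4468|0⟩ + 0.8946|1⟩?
(-0.7994, 0, -0.6007)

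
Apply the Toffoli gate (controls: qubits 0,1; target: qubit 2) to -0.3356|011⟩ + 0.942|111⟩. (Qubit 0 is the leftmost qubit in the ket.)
-0.3356|011⟩ + 0.942|110⟩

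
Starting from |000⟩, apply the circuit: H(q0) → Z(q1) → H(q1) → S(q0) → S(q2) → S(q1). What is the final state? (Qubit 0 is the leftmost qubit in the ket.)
1/2|000⟩ + (1/2)i|010⟩ + (1/2)i|100⟩ - 1/2|110⟩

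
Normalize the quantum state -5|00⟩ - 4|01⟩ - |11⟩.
-0.7715|00⟩ - 0.6172|01⟩ - 0.1543|11⟩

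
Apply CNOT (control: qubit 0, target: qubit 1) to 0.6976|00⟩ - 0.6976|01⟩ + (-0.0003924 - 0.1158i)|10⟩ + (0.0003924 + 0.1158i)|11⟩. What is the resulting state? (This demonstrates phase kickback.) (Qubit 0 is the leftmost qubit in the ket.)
0.6976|00⟩ - 0.6976|01⟩ + (0.0003924 + 0.1158i)|10⟩ + (-0.0003924 - 0.1158i)|11⟩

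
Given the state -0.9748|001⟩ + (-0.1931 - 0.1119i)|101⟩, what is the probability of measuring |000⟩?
0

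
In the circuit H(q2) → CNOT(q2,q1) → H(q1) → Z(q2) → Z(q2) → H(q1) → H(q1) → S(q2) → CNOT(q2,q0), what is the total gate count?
9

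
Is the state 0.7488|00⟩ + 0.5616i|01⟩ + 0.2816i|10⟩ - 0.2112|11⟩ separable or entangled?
Separable

Writing the state as a|00⟩ + b|01⟩ + c|10⟩ + d|11⟩, it is a product state iff ad − bc = 0.
Here (a, b, c, d) = (0.7488, 0.5616i, 0.2816i, -0.2112): ad − bc = (0.7488)(-0.2112) − (0.5616i)(0.2816i) = 0, so the state is separable.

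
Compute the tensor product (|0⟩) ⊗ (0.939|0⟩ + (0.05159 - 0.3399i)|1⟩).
0.939|00⟩ + (0.05159 - 0.3399i)|01⟩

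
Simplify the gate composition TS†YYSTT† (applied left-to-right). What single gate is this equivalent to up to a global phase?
T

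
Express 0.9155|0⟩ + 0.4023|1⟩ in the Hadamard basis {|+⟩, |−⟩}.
0.9318|+⟩ + 0.3629|−⟩

With |ψ⟩ = α|0⟩ + β|1⟩, the Hadamard-basis coefficients are ⟨+|ψ⟩ = (α + β)/√2 and ⟨−|ψ⟩ = (α − β)/√2.
Here α = 0.9155, β = 0.4023: (α + β)/√2 = 0.9318, (α − β)/√2 = 0.3629.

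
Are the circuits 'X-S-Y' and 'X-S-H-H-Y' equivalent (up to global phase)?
Yes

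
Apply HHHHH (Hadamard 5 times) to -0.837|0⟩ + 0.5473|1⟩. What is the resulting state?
-0.2048|0⟩ - 0.9788|1⟩

H² = I, so H^5 = H: a single Hadamard. With (a, b) = (-0.837, 0.5473), H gives ((a + b)/√2, (a − b)/√2) = (-0.2048, -0.9788).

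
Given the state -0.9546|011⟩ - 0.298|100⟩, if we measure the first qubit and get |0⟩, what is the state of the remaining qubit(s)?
-|11⟩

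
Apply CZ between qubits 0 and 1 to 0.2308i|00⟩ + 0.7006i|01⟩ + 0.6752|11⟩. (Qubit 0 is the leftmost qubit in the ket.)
0.2308i|00⟩ + 0.7006i|01⟩ - 0.6752|11⟩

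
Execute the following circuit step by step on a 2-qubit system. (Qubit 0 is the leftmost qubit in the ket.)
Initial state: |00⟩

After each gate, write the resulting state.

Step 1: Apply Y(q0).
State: i|10⟩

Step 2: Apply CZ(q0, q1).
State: i|10⟩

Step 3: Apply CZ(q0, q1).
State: i|10⟩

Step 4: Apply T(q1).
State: i|10⟩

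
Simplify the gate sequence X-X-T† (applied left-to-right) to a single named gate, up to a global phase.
T†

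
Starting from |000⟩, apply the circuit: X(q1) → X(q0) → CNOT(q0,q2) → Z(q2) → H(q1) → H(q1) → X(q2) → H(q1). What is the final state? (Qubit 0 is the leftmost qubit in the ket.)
-1/√2|100⟩ + 1/√2|110⟩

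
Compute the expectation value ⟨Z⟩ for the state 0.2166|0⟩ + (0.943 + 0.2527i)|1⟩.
-0.9062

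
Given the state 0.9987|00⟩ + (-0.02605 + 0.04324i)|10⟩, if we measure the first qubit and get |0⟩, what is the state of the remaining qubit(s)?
|0⟩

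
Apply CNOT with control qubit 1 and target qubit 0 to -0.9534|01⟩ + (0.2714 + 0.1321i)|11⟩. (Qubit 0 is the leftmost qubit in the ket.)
(0.2714 + 0.1321i)|01⟩ - 0.9534|11⟩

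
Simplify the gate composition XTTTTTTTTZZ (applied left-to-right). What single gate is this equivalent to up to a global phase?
X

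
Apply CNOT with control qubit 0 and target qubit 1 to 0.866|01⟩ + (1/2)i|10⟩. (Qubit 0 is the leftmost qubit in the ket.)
0.866|01⟩ + (1/2)i|11⟩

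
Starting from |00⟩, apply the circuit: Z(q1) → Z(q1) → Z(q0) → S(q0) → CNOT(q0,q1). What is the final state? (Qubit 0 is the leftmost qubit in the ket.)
|00⟩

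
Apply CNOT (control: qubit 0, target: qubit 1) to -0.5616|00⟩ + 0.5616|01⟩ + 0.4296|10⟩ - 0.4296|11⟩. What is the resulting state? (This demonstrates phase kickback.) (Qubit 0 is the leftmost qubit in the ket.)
-0.5616|00⟩ + 0.5616|01⟩ - 0.4296|10⟩ + 0.4296|11⟩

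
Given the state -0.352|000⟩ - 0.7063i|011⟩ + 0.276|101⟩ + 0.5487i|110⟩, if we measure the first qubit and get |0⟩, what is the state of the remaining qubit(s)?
-0.446|00⟩ - 0.895i|11⟩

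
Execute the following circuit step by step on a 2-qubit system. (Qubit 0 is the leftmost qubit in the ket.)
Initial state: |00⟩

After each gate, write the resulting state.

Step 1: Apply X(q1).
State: |01⟩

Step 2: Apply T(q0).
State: |01⟩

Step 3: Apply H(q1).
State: 1/√2|00⟩ - 1/√2|01⟩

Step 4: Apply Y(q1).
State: (1/√2)i|00⟩ + (1/√2)i|01⟩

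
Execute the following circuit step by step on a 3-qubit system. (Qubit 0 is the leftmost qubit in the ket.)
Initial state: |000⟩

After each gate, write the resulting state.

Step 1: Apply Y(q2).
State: i|001⟩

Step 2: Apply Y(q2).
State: |000⟩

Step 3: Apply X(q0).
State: |100⟩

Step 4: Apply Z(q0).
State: -|100⟩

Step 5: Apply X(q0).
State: -|000⟩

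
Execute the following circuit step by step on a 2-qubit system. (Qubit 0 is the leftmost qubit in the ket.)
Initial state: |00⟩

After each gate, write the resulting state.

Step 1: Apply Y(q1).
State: i|01⟩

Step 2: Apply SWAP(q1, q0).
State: i|10⟩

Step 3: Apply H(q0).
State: (1/√2)i|00⟩ - (1/√2)i|10⟩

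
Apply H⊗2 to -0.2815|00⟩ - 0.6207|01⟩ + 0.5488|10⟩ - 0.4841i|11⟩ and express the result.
(-0.1767 - 0.2421i)|00⟩ + (0.444 + 0.2421i)|01⟩ + (-0.7255 + 0.2421i)|10⟩ + (-0.1048 - 0.2421i)|11⟩

H⊗2 gives amp(|y⟩) = (1/2) Σ_x (−1)^(x·y) amp(|x⟩), where x·y is the number of positions in which both x and y have a 1.
|00⟩: (-0.2815 - 0.6207 + 0.5488 - 0.4841i)/2 = (-0.1767 - 0.2421i)
|01⟩: (-0.2815 + 0.6207 + 0.5488 + 0.4841i)/2 = (0.444 + 0.2421i)
|10⟩: (-0.2815 - 0.6207 - 0.5488 + 0.4841i)/2 = (-0.7255 + 0.2421i)
|11⟩: (-0.2815 + 0.6207 - 0.5488 - 0.4841i)/2 = (-0.1048 - 0.2421i)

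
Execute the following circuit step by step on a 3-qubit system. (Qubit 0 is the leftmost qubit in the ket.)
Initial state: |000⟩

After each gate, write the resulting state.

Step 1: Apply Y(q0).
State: i|100⟩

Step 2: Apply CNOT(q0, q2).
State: i|101⟩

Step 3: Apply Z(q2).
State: -i|101⟩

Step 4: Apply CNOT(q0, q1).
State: -i|111⟩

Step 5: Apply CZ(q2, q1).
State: i|111⟩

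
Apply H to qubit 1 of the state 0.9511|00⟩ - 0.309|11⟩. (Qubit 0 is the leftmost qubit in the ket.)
0.6725|00⟩ + 0.6725|01⟩ - 0.2185|10⟩ + 0.2185|11⟩

H on qubit 1 mixes each pair of kets that differ only in qubit 1: amplitudes (a, b) of (|…0…⟩, |…1…⟩) become ((a + b)/√2, (a − b)/√2). Kets absent from the input have amplitude 0.
(|00⟩, |01⟩): (a, b) = (0.9511, 0) → (0.6725, 0.6725)
(|10⟩, |11⟩): (a, b) = (0, -0.309) → (-0.2185, 0.2185)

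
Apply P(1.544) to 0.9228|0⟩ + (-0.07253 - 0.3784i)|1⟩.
0.9228|0⟩ + (0.3763 - 0.08264i)|1⟩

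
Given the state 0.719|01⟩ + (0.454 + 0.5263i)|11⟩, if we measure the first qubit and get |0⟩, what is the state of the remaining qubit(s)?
|1⟩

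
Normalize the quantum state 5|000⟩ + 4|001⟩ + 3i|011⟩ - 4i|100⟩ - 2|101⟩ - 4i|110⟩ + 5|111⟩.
0.4746|000⟩ + 0.3797|001⟩ + 0.2847i|011⟩ - 0.3797i|100⟩ - 0.1898|101⟩ - 0.3797i|110⟩ + 0.4746|111⟩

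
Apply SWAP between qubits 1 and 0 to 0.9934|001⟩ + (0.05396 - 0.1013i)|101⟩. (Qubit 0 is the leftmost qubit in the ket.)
0.9934|001⟩ + (0.05396 - 0.1013i)|011⟩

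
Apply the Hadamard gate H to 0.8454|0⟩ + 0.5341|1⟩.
0.9755|0⟩ + 0.2201|1⟩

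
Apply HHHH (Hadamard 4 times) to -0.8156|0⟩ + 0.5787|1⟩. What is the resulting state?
-0.8156|0⟩ + 0.5787|1⟩

H² = I, so an even number of Hadamards cancels: H^4 = I and the state is unchanged.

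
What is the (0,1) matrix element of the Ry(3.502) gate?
-0.9838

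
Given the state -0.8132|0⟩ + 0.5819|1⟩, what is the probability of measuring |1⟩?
0.3386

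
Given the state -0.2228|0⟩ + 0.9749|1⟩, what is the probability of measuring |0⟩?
0.04964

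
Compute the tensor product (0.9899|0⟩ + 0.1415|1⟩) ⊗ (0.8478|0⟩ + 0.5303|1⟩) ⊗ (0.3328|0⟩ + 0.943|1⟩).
0.2793|000⟩ + 0.7914|001⟩ + 0.1747|010⟩ + 0.495|011⟩ + 0.03992|100⟩ + 0.1131|101⟩ + 0.02497|110⟩ + 0.07076|111⟩

amp(|b₁b₂…⟩) = product of the factor amplitudes for bits b₁, b₂, …; only kets whose every factor amplitude is nonzero survive.
|000⟩: (0.9899)(0.8478)(0.3328) = 0.2793
|001⟩: (0.9899)(0.8478)(0.943) = 0.7914
|010⟩: (0.9899)(0.5303)(0.3328) = 0.1747
|011⟩: (0.9899)(0.5303)(0.943) = 0.495
|100⟩: (0.1415)(0.8478)(0.3328) = 0.03992
|101⟩: (0.1415)(0.8478)(0.943) = 0.1131
|110⟩: (0.1415)(0.5303)(0.3328) = 0.02497
|111⟩: (0.1415)(0.5303)(0.943) = 0.07076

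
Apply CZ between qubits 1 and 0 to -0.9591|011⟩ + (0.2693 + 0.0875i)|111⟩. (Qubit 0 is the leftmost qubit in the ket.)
-0.9591|011⟩ + (-0.2693 - 0.0875i)|111⟩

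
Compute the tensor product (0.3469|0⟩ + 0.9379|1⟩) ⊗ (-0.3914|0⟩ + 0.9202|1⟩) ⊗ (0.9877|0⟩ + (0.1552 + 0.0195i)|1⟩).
-0.1341|000⟩ + (-0.02107 - 0.002648i)|001⟩ + 0.3153|010⟩ + (0.04954 + 0.006225i)|011⟩ - 0.3626|100⟩ + (-0.05697 - 0.007158i)|101⟩ + 0.8524|110⟩ + (0.1339 + 0.01683i)|111⟩

amp(|b₁b₂…⟩) = product of the factor amplitudes for bits b₁, b₂, …; only kets whose every factor amplitude is nonzero survive.
|000⟩: (0.3469)(-0.3914)(0.9877) = -0.1341
|001⟩: (0.3469)(-0.3914)(0.1552 + 0.0195i) = (-0.02107 - 0.002648i)
|010⟩: (0.3469)(0.9202)(0.9877) = 0.3153
|011⟩: (0.3469)(0.9202)(0.1552 + 0.0195i) = (0.04954 + 0.006225i)
|100⟩: (0.9379)(-0.3914)(0.9877) = -0.3626
|101⟩: (0.9379)(-0.3914)(0.1552 + 0.0195i) = (-0.05697 - 0.007158i)
|110⟩: (0.9379)(0.9202)(0.9877) = 0.8524
|111⟩: (0.9379)(0.9202)(0.1552 + 0.0195i) = (0.1339 + 0.01683i)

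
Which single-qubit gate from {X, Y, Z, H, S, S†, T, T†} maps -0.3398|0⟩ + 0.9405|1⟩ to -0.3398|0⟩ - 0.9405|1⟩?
Z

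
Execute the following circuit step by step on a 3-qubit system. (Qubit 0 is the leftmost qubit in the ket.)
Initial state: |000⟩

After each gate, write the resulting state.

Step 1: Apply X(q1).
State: |010⟩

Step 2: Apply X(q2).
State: |011⟩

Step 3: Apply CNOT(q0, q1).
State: |011⟩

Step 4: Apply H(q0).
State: 1/√2|011⟩ + 1/√2|111⟩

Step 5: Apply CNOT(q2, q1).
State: 1/√2|001⟩ + 1/√2|101⟩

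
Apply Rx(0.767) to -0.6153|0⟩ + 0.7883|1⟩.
(-0.5706 - 0.295i)|0⟩ + (0.731 + 0.2302i)|1⟩

Rx(0.767) = [[cos(θ/2), −i·sin(θ/2)], [−i·sin(θ/2), cos(θ/2)]]; θ = 0.767, cos(θ/2) ≈ 0.927361, sin(θ/2) ≈ 0.374169.
With a = amp(|0⟩) = -0.6153 and b = amp(|1⟩) = 0.7883:
new amp(|0⟩) = (0.927361)·a + (-0.374169i)·b = (-0.5706 - 0.295i)
new amp(|1⟩) = (-0.374169i)·a + (0.927361)·b = (0.731 + 0.2302i)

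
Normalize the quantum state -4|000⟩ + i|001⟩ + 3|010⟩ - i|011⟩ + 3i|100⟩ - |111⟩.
-0.6576|000⟩ + 0.1644i|001⟩ + 0.4932|010⟩ - 0.1644i|011⟩ + 0.4932i|100⟩ - 0.1644|111⟩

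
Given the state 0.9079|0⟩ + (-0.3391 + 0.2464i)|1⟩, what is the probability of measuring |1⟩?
0.1757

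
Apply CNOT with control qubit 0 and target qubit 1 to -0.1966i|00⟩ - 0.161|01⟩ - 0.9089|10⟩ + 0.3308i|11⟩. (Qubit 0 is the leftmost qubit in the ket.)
-0.1966i|00⟩ - 0.161|01⟩ + 0.3308i|10⟩ - 0.9089|11⟩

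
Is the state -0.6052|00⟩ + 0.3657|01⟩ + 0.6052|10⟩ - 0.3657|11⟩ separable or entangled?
Separable

Writing the state as a|00⟩ + b|01⟩ + c|10⟩ + d|11⟩, it is a product state iff ad − bc = 0.
Here (a, b, c, d) = (-0.6052, 0.3657, 0.6052, -0.3657): ad − bc = (-0.6052)(-0.3657) − (0.3657)(0.6052) = 0, so the state is separable.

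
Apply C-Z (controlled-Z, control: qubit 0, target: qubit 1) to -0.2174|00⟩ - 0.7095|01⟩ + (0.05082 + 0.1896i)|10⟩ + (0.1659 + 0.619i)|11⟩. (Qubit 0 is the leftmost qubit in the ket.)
-0.2174|00⟩ - 0.7095|01⟩ + (0.05082 + 0.1896i)|10⟩ + (-0.1659 - 0.619i)|11⟩

C-Z leaves the control-|0⟩ kets |00⟩, |01⟩ unchanged and applies Z to qubit 1 on the control-|1⟩ pair (|10⟩, |11⟩).
Z = [[1, 0], [0, -1]].
With a = amp(|10⟩) = (0.05082 + 0.1896i) and b = amp(|11⟩) = (0.1659 + 0.619i):
new amp(|10⟩) = (1)·a = (0.05082 + 0.1896i)
new amp(|11⟩) = (-1)·b = (-0.1659 - 0.619i)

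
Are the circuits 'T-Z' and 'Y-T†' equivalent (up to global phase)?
No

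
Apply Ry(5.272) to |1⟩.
-0.4843|0⟩ - 0.8749|1⟩

Ry(5.272) = [[cos(θ/2), −sin(θ/2)], [sin(θ/2), cos(θ/2)]]; θ = 5.272, cos(θ/2) ≈ -0.874888, sin(θ/2) ≈ 0.484326.
With a = amp(|0⟩) = 0 and b = amp(|1⟩) = 1:
new amp(|0⟩) = (-0.874888)·a + (-0.484326)·b = -0.4843
new amp(|1⟩) = (0.484326)·a + (-0.874888)·b = -0.8749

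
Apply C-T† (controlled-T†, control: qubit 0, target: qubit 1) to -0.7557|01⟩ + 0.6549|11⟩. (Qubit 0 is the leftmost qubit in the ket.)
-0.7557|01⟩ + (0.4631 - 0.4631i)|11⟩

C-T† leaves the control-|0⟩ kets |00⟩, |01⟩ unchanged and applies T† to qubit 1 on the control-|1⟩ pair (|10⟩, |11⟩).
T† = [[1, 0], [0, (1/√2 - (1/√2)i)]].
With a = amp(|10⟩) = 0 and b = amp(|11⟩) = 0.6549:
new amp(|10⟩) = (1)·a = 0
new amp(|11⟩) = (1/√2 - (1/√2)i)·b = (0.4631 - 0.4631i)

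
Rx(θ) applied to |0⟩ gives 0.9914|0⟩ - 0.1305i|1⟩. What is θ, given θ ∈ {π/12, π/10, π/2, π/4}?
π/12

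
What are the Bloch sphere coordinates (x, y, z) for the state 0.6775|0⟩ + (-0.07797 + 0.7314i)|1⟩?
(-0.1056, 0.991, -0.08202)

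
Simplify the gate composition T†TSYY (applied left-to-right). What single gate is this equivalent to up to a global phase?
S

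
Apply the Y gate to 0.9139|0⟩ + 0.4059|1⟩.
-0.4059i|0⟩ + 0.9139i|1⟩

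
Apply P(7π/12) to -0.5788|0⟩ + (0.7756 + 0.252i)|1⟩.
-0.5788|0⟩ + (-0.4442 + 0.6839i)|1⟩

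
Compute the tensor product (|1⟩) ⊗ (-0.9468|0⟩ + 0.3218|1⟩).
-0.9468|10⟩ + 0.3218|11⟩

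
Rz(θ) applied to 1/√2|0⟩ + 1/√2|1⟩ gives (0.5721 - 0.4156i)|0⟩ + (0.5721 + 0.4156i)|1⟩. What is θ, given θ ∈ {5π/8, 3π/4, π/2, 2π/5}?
2π/5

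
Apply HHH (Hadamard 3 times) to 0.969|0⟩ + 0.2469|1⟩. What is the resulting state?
0.8598|0⟩ + 0.5106|1⟩

H² = I, so H^3 = H: a single Hadamard. With (a, b) = (0.969, 0.2469), H gives ((a + b)/√2, (a − b)/√2) = (0.8598, 0.5106).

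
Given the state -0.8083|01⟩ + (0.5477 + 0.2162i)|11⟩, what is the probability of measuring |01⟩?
0.6533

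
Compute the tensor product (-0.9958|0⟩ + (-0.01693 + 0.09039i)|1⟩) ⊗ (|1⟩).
-0.9958|01⟩ + (-0.01693 + 0.09039i)|11⟩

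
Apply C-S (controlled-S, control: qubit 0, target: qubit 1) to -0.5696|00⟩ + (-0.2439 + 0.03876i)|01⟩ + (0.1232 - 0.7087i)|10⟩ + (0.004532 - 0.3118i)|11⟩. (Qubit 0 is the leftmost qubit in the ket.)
-0.5696|00⟩ + (-0.2439 + 0.03876i)|01⟩ + (0.1232 - 0.7087i)|10⟩ + (0.3118 + 0.004532i)|11⟩

C-S leaves the control-|0⟩ kets |00⟩, |01⟩ unchanged and applies S to qubit 1 on the control-|1⟩ pair (|10⟩, |11⟩).
S = [[1, 0], [0, i]].
With a = amp(|10⟩) = (0.1232 - 0.7087i) and b = amp(|11⟩) = (0.004532 - 0.3118i):
new amp(|10⟩) = (1)·a = (0.1232 - 0.7087i)
new amp(|11⟩) = (i)·b = (0.3118 + 0.004532i)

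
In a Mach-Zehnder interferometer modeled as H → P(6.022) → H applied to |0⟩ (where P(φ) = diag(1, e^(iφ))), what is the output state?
(0.983 - 0.1291i)|0⟩ + (0.01696 + 0.1291i)|1⟩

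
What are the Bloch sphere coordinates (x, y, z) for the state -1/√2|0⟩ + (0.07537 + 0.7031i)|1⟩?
(-0.1066, -0.9943, -0.00003025)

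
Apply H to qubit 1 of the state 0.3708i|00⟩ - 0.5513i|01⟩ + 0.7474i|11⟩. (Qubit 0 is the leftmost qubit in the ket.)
-0.1276i|00⟩ + 0.652i|01⟩ + 0.5285i|10⟩ - 0.5285i|11⟩

H on qubit 1 mixes each pair of kets that differ only in qubit 1: amplitudes (a, b) of (|…0…⟩, |…1…⟩) become ((a + b)/√2, (a − b)/√2). Kets absent from the input have amplitude 0.
(|00⟩, |01⟩): (a, b) = (0.3708i, -0.5513i) → (-0.1276i, 0.652i)
(|10⟩, |11⟩): (a, b) = (0, 0.7474i) → (0.5285i, -0.5285i)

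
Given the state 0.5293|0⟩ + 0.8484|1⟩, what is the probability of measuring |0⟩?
0.2802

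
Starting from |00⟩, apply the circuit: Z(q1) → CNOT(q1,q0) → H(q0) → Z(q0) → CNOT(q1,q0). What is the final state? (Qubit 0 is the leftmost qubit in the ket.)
1/√2|00⟩ - 1/√2|10⟩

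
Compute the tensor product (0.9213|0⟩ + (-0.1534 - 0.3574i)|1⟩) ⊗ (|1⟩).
0.9213|01⟩ + (-0.1534 - 0.3574i)|11⟩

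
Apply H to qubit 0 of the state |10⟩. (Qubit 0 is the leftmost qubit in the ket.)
1/√2|00⟩ - 1/√2|10⟩

H on qubit 0 mixes each pair of kets that differ only in qubit 0: amplitudes (a, b) of (|…0…⟩, |…1…⟩) become ((a + b)/√2, (a − b)/√2). Kets absent from the input have amplitude 0.
(|00⟩, |10⟩): (a, b) = (0, 1) → (1/√2, -1/√2)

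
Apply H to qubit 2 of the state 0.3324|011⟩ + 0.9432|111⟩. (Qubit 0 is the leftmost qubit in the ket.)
0.235|010⟩ - 0.235|011⟩ + 0.6669|110⟩ - 0.6669|111⟩

H on qubit 2 mixes each pair of kets that differ only in qubit 2: amplitudes (a, b) of (|…0…⟩, |…1…⟩) become ((a + b)/√2, (a − b)/√2). Kets absent from the input have amplitude 0.
(|010⟩, |011⟩): (a, b) = (0, 0.3324) → (0.235, -0.235)
(|110⟩, |111⟩): (a, b) = (0, 0.9432) → (0.6669, -0.6669)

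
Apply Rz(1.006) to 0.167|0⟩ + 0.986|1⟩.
(0.1463 - 0.0805i)|0⟩ + (0.8639 + 0.4753i)|1⟩

Rz(1.006) = [[e^(−iθ/2), 0], [0, e^(iθ/2)]] with e^(±iθ/2) = cos(θ/2) ± i·sin(θ/2); θ = 1.006, cos(θ/2) ≈ 0.87614, sin(θ/2) ≈ 0.482056.
With a = amp(|0⟩) = 0.167 and b = amp(|1⟩) = 0.986:
new amp(|0⟩) = (0.87614 - 0.482056i)·a = (0.1463 - 0.0805i)
new amp(|1⟩) = (0.87614 + 0.482056i)·b = (0.8639 + 0.4753i)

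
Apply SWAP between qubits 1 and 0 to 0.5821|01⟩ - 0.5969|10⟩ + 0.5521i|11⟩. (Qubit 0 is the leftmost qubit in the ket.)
-0.5969|01⟩ + 0.5821|10⟩ + 0.5521i|11⟩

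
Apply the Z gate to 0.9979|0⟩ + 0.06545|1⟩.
0.9979|0⟩ - 0.06545|1⟩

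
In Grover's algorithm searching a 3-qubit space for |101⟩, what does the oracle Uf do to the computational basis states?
Uf|x⟩ = -|x⟩ if x = 101, else |x⟩ (phase flip on target)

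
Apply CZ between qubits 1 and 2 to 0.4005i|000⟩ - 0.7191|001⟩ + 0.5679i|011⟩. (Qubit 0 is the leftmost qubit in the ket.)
0.4005i|000⟩ - 0.7191|001⟩ - 0.5679i|011⟩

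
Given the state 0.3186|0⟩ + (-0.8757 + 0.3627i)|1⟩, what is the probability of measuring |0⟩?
0.1015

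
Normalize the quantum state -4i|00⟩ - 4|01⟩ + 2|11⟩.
-0.6667i|00⟩ - 0.6667|01⟩ + 0.3333|11⟩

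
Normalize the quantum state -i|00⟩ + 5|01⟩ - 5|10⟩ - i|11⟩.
-0.1387i|00⟩ + 0.6934|01⟩ - 0.6934|10⟩ - 0.1387i|11⟩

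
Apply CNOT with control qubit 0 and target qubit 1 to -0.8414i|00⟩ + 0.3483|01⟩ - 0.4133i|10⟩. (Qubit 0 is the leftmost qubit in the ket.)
-0.8414i|00⟩ + 0.3483|01⟩ - 0.4133i|11⟩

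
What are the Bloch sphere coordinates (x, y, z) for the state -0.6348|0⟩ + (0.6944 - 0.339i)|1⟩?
(-0.8816, 0.4304, -0.1941)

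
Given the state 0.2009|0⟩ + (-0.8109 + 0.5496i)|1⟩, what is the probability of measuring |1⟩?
0.9596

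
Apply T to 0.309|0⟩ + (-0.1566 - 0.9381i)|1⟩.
0.309|0⟩ + (0.5526 - 0.7741i)|1⟩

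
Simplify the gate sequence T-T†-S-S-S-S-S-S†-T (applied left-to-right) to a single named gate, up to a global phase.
T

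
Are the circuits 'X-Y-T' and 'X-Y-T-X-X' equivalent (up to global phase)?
Yes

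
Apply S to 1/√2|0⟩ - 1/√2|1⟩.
1/√2|0⟩ - (1/√2)i|1⟩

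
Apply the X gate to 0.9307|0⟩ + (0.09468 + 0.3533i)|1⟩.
(0.09468 + 0.3533i)|0⟩ + 0.9307|1⟩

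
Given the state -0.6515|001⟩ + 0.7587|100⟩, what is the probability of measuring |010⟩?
0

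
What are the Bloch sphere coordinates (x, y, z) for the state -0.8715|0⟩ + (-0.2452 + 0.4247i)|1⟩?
(0.4274, -0.7403, 0.519)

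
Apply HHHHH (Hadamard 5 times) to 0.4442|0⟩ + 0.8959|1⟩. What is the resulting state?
0.9476|0⟩ - 0.3194|1⟩

H² = I, so H^5 = H: a single Hadamard. With (a, b) = (0.4442, 0.8959), H gives ((a + b)/√2, (a − b)/√2) = (0.9476, -0.3194).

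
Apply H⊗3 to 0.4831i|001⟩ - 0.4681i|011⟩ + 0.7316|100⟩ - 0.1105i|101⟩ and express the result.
(0.2587 - 0.03376i)|000⟩ + (0.2587 + 0.03376i)|001⟩ + (0.2587 + 0.2972i)|010⟩ + (0.2587 - 0.2972i)|011⟩ + (-0.2587 + 0.04437i)|100⟩ + (-0.2587 - 0.04437i)|101⟩ + (-0.2587 + 0.3754i)|110⟩ + (-0.2587 - 0.3754i)|111⟩

H⊗3 gives amp(|y⟩) = (1/2√2) Σ_x (−1)^(x·y) amp(|x⟩), where x·y is the number of positions in which both x and y have a 1.
|000⟩: (0.4831i - 0.4681i + 0.7316 - 0.1105i)/(2√2) = (0.2587 - 0.03376i)
|001⟩: (-0.4831i + 0.4681i + 0.7316 + 0.1105i)/(2√2) = (0.2587 + 0.03376i)
|010⟩: (0.4831i + 0.4681i + 0.7316 - 0.1105i)/(2√2) = (0.2587 + 0.2972i)
|011⟩: (-0.4831i - 0.4681i + 0.7316 + 0.1105i)/(2√2) = (0.2587 - 0.2972i)
|100⟩: (0.4831i - 0.4681i - 0.7316 + 0.1105i)/(2√2) = (-0.2587 + 0.04437i)
|101⟩: (-0.4831i + 0.4681i - 0.7316 - 0.1105i)/(2√2) = (-0.2587 - 0.04437i)
|110⟩: (0.4831i + 0.4681i - 0.7316 + 0.1105i)/(2√2) = (-0.2587 + 0.3754i)
|111⟩: (-0.4831i - 0.4681i - 0.7316 - 0.1105i)/(2√2) = (-0.2587 - 0.3754i)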